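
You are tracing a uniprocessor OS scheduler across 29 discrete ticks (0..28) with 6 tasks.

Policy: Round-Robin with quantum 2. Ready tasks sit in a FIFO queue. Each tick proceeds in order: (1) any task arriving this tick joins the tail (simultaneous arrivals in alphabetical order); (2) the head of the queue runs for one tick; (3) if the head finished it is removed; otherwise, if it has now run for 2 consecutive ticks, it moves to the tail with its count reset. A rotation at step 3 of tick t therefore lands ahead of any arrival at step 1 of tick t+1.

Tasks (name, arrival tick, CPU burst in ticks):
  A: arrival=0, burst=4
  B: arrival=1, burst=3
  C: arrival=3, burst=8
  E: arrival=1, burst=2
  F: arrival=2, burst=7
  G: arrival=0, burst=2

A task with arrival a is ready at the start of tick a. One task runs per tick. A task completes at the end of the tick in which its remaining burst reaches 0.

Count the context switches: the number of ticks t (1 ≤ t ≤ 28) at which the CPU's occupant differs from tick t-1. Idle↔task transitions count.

context switches = 14

t=0: queue=[A,G] q_used=0 → run A
t=1: queue=[A,G,B,E] q_used=1 → run A
t=2: queue=[G,B,E,A,F] q_used=0 → run G
t=3: queue=[G,B,E,A,F,C] q_used=1 → run G
t=4: queue=[B,E,A,F,C] q_used=0 → run B
t=5: queue=[B,E,A,F,C] q_used=1 → run B
t=6: queue=[E,A,F,C,B] q_used=0 → run E
t=7: queue=[E,A,F,C,B] q_used=1 → run E
t=8: queue=[A,F,C,B] q_used=0 → run A
t=9: queue=[A,F,C,B] q_used=1 → run A
t=10: queue=[F,C,B] q_used=0 → run F
t=11: queue=[F,C,B] q_used=1 → run F
t=12: queue=[C,B,F] q_used=0 → run C
t=13: queue=[C,B,F] q_used=1 → run C
t=14: queue=[B,F,C] q_used=0 → run B
t=15: queue=[F,C] q_used=0 → run F
t=16: queue=[F,C] q_used=1 → run F
t=17: queue=[C,F] q_used=0 → run C
t=18: queue=[C,F] q_used=1 → run C
t=19: queue=[F,C] q_used=0 → run F
t=20: queue=[F,C] q_used=1 → run F
t=21: queue=[C,F] q_used=0 → run C
t=22: queue=[C,F] q_used=1 → run C
t=23: queue=[F,C] q_used=0 → run F
t=24: queue=[C] q_used=0 → run C
t=25: queue=[C] q_used=1 → run C
t=26: (idle)
t=27: (idle)
t=28: (idle)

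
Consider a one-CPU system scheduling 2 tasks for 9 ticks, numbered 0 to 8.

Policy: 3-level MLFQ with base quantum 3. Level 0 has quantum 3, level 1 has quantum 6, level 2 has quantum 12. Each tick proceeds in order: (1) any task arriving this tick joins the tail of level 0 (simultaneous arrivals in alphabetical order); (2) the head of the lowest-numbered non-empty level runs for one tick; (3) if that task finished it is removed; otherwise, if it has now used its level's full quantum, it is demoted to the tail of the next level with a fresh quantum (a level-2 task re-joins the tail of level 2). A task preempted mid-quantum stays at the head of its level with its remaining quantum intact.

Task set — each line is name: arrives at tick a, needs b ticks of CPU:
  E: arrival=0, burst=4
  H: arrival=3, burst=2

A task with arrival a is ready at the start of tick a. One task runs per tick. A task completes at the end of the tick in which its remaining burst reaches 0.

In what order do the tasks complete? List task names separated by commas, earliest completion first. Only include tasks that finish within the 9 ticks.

completion order = H, E

t=0: L0/L1/L2 = E/-/- → run E
t=1: L0/L1/L2 = E/-/- → run E
t=2: L0/L1/L2 = E/-/- → run E
t=3: L0/L1/L2 = H/E/- → run H
t=4: L0/L1/L2 = H/E/- → run H
t=5: L0/L1/L2 = -/E/- → run E
t=6: (idle)
t=7: (idle)
t=8: (idle)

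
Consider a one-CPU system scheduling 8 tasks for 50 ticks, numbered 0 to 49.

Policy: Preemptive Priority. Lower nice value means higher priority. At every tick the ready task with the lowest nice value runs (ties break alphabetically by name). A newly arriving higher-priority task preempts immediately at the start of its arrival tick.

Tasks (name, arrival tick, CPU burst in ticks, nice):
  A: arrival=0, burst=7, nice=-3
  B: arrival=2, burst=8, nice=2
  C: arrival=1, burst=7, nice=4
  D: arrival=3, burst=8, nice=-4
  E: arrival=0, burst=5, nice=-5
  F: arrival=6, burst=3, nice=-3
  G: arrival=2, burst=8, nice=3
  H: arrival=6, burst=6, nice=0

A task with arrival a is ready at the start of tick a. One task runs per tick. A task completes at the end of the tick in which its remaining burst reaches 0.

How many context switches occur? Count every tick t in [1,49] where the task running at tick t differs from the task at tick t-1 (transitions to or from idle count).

t=0: ready={A,E} → run E
t=1: ready={A,C,E} → run E
t=2: ready={A,B,C,E,G} → run E
t=3: ready={A,B,C,D,E,G} → run E
t=4: ready={A,B,C,D,E,G} → run E
t=5: ready={A,B,C,D,G} → run D
t=6: ready={A,B,C,D,F,G,H} → run D
t=7: ready={A,B,C,D,F,G,H} → run D
t=8: ready={A,B,C,D,F,G,H} → run D
t=9: ready={A,B,C,D,F,G,H} → run D
t=10: ready={A,B,C,D,F,G,H} → run D
t=11: ready={A,B,C,D,F,G,H} → run D
t=12: ready={A,B,C,D,F,G,H} → run D
t=13: ready={A,B,C,F,G,H} → run A
t=14: ready={A,B,C,F,G,H} → run A
t=15: ready={A,B,C,F,G,H} → run A
t=16: ready={A,B,C,F,G,H} → run A
t=17: ready={A,B,C,F,G,H} → run A
t=18: ready={A,B,C,F,G,H} → run A
t=19: ready={A,B,C,F,G,H} → run A
t=20: ready={B,C,F,G,H} → run F
t=21: ready={B,C,F,G,H} → run F
t=22: ready={B,C,F,G,H} → run F
t=23: ready={B,C,G,H} → run H
t=24: ready={B,C,G,H} → run H
t=25: ready={B,C,G,H} → run H
t=26: ready={B,C,G,H} → run H
t=27: ready={B,C,G,H} → run H
t=28: ready={B,C,G,H} → run H
t=29: ready={B,C,G} → run B
t=30: ready={B,C,G} → run B
t=31: ready={B,C,G} → run B
t=32: ready={B,C,G} → run B
t=33: ready={B,C,G} → run B
t=34: ready={B,C,G} → run B
t=35: ready={B,C,G} → run B
t=36: ready={B,C,G} → run B
t=37: ready={C,G} → run G
t=38: ready={C,G} → run G
t=39: ready={C,G} → run G
t=40: ready={C,G} → run G
t=41: ready={C,G} → run G
t=42: ready={C,G} → run G
t=43: ready={C,G} → run G
t=44: ready={C,G} → run G
t=45: ready={C} → run C
t=46: ready={C} → run C
t=47: ready={C} → run C
t=48: ready={C} → run C
t=49: ready={C} → run C

context switches = 7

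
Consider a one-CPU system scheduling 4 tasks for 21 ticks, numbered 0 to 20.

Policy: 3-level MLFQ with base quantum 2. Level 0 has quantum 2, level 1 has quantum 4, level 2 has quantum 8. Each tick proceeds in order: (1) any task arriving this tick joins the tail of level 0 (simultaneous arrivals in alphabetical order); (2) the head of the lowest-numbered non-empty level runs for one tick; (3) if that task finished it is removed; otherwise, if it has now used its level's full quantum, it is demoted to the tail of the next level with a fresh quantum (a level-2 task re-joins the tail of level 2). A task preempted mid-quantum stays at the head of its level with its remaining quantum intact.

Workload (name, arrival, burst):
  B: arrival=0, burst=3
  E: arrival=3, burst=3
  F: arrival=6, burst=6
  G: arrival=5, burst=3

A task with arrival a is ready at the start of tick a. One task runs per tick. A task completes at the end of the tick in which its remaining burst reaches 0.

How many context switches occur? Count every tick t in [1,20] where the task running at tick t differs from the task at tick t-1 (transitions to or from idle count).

t=0: L0/L1/L2 = B/-/- → run B
t=1: L0/L1/L2 = B/-/- → run B
t=2: L0/L1/L2 = -/B/- → run B
t=3: L0/L1/L2 = E/-/- → run E
t=4: L0/L1/L2 = E/-/- → run E
t=5: L0/L1/L2 = G/E/- → run G
t=6: L0/L1/L2 = GF/E/- → run G
t=7: L0/L1/L2 = F/EG/- → run F
t=8: L0/L1/L2 = F/EG/- → run F
t=9: L0/L1/L2 = -/EGF/- → run E
t=10: L0/L1/L2 = -/GF/- → run G
t=11: L0/L1/L2 = -/F/- → run F
t=12: L0/L1/L2 = -/F/- → run F
t=13: L0/L1/L2 = -/F/- → run F
t=14: L0/L1/L2 = -/F/- → run F
t=15: (idle)
t=16: (idle)
t=17: (idle)
t=18: (idle)
t=19: (idle)
t=20: (idle)

context switches = 7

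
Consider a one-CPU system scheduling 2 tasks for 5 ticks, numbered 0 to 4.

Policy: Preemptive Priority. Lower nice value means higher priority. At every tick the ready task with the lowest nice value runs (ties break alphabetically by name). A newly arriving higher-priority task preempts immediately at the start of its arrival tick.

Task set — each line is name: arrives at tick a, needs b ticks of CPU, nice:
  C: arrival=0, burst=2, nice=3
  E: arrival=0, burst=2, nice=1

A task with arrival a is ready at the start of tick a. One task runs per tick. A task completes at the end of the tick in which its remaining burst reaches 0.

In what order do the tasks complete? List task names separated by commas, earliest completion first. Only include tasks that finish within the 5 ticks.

completion order = E, C

t=0: ready={C,E} → run E
t=1: ready={C,E} → run E
t=2: ready={C} → run C
t=3: ready={C} → run C
t=4: (idle)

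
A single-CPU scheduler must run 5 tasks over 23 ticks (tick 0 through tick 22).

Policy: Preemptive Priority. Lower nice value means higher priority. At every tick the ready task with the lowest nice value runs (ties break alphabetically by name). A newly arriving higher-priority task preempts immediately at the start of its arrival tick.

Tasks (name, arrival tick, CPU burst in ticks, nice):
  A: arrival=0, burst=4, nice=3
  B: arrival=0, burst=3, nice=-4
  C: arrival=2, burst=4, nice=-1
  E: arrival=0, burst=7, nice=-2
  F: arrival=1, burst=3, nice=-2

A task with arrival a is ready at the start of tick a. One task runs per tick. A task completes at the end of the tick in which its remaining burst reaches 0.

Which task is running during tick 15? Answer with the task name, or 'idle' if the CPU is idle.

t=0: ready={A,B,E} → run B
t=1: ready={A,B,E,F} → run B
t=2: ready={A,B,C,E,F} → run B
t=3: ready={A,C,E,F} → run E
t=4: ready={A,C,E,F} → run E
t=5: ready={A,C,E,F} → run E
t=6: ready={A,C,E,F} → run E
t=7: ready={A,C,E,F} → run E
t=8: ready={A,C,E,F} → run E
t=9: ready={A,C,E,F} → run E
t=10: ready={A,C,F} → run F
t=11: ready={A,C,F} → run F
t=12: ready={A,C,F} → run F
t=13: ready={A,C} → run C
t=14: ready={A,C} → run C
t=15: ready={A,C} → run C
t=16: ready={A,C} → run C
t=17: ready={A} → run A
t=18: ready={A} → run A
t=19: ready={A} → run A
t=20: ready={A} → run A
t=21: (idle)
t=22: (idle)

running at tick 15 = C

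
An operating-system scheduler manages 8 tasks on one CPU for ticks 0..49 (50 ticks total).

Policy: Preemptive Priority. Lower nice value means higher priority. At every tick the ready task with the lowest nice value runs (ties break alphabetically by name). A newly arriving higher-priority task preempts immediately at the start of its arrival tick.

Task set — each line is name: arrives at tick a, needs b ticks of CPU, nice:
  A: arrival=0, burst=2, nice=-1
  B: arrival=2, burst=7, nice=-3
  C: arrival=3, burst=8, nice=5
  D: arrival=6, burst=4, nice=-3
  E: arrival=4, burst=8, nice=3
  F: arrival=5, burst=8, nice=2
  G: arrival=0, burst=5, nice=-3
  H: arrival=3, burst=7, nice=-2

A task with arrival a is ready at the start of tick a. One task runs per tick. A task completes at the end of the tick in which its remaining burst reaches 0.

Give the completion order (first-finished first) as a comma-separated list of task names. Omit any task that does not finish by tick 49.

completion order = B, D, G, H, A, F, E, C

t=0: ready={A,G} → run G
t=1: ready={A,G} → run G
t=2: ready={A,B,G} → run B
t=3: ready={A,B,C,G,H} → run B
t=4: ready={A,B,C,E,G,H} → run B
t=5: ready={A,B,C,E,F,G,H} → run B
t=6: ready={A,B,C,D,E,F,G,H} → run B
t=7: ready={A,B,C,D,E,F,G,H} → run B
t=8: ready={A,B,C,D,E,F,G,H} → run B
t=9: ready={A,C,D,E,F,G,H} → run D
t=10: ready={A,C,D,E,F,G,H} → run D
t=11: ready={A,C,D,E,F,G,H} → run D
t=12: ready={A,C,D,E,F,G,H} → run D
t=13: ready={A,C,E,F,G,H} → run G
t=14: ready={A,C,E,F,G,H} → run G
t=15: ready={A,C,E,F,G,H} → run G
t=16: ready={A,C,E,F,H} → run H
t=17: ready={A,C,E,F,H} → run H
t=18: ready={A,C,E,F,H} → run H
t=19: ready={A,C,E,F,H} → run H
t=20: ready={A,C,E,F,H} → run H
t=21: ready={A,C,E,F,H} → run H
t=22: ready={A,C,E,F,H} → run H
t=23: ready={A,C,E,F} → run A
t=24: ready={A,C,E,F} → run A
t=25: ready={C,E,F} → run F
t=26: ready={C,E,F} → run F
t=27: ready={C,E,F} → run F
t=28: ready={C,E,F} → run F
t=29: ready={C,E,F} → run F
t=30: ready={C,E,F} → run F
t=31: ready={C,E,F} → run F
t=32: ready={C,E,F} → run F
t=33: ready={C,E} → run E
t=34: ready={C,E} → run E
t=35: ready={C,E} → run E
t=36: ready={C,E} → run E
t=37: ready={C,E} → run E
t=38: ready={C,E} → run E
t=39: ready={C,E} → run E
t=40: ready={C,E} → run E
t=41: ready={C} → run C
t=42: ready={C} → run C
t=43: ready={C} → run C
t=44: ready={C} → run C
t=45: ready={C} → run C
t=46: ready={C} → run C
t=47: ready={C} → run C
t=48: ready={C} → run C
t=49: (idle)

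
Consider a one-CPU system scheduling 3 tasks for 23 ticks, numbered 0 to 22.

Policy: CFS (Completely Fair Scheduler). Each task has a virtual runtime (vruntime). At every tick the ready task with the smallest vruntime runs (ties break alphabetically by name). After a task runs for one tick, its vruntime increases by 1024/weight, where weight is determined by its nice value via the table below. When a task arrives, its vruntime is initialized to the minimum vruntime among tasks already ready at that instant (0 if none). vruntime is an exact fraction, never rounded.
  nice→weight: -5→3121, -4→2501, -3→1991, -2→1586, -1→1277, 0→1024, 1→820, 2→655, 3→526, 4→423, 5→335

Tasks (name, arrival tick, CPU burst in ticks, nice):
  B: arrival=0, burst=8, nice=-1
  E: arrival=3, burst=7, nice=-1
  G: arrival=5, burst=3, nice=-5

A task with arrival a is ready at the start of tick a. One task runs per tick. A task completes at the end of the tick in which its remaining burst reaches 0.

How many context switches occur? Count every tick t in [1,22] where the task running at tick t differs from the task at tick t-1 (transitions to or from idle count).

t=0: vr[B=0] → run B
t=1: vr[B=1024/1277] → run B
t=2: vr[B=2048/1277] → run B
t=3: vr[B=3072/1277 E=3072/1277] → run B
t=4: vr[B=4096/1277 E=3072/1277] → run E
t=5: vr[B=4096/1277 E=4096/1277 G=4096/1277] → run B
t=6: vr[B=5120/1277 E=4096/1277 G=4096/1277] → run E
t=7: vr[B=5120/1277 E=5120/1277 G=4096/1277] → run G
t=8: vr[B=5120/1277 E=5120/1277 G=14091264/3985517] → run G
t=9: vr[B=5120/1277 E=5120/1277 G=15398912/3985517] → run G
t=10: vr[B=5120/1277 E=5120/1277] → run B
t=11: vr[B=6144/1277 E=5120/1277] → run E
t=12: vr[B=6144/1277 E=6144/1277] → run B
t=13: vr[B=7168/1277 E=6144/1277] → run E
t=14: vr[B=7168/1277 E=7168/1277] → run B
t=15: vr[E=7168/1277] → run E
t=16: vr[E=8192/1277] → run E
t=17: vr[E=9216/1277] → run E
t=18: (idle)
t=19: (idle)
t=20: (idle)
t=21: (idle)
t=22: (idle)

context switches = 11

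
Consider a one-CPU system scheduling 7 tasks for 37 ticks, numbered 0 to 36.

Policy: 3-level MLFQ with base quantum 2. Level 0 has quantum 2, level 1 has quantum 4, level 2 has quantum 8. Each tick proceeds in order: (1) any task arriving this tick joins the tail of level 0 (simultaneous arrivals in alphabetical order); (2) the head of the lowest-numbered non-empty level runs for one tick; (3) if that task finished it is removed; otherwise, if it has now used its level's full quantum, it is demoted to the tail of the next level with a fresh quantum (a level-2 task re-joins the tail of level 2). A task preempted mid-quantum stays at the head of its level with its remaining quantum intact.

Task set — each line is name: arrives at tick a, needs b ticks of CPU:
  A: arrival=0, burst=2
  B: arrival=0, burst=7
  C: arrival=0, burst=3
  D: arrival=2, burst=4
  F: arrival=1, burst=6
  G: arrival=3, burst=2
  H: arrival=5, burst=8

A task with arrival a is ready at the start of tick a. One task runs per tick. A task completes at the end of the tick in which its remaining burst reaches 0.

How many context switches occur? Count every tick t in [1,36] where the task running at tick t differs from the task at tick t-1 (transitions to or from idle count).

context switches = 14

t=0: L0/L1/L2 = ABC/-/- → run A
t=1: L0/L1/L2 = ABCF/-/- → run A
t=2: L0/L1/L2 = BCFD/-/- → run B
t=3: L0/L1/L2 = BCFDG/-/- → run B
t=4: L0/L1/L2 = CFDG/B/- → run C
t=5: L0/L1/L2 = CFDGH/B/- → run C
t=6: L0/L1/L2 = FDGH/BC/- → run F
t=7: L0/L1/L2 = FDGH/BC/- → run F
t=8: L0/L1/L2 = DGH/BCF/- → run D
t=9: L0/L1/L2 = DGH/BCF/- → run D
t=10: L0/L1/L2 = GH/BCFD/- → run G
t=11: L0/L1/L2 = GH/BCFD/- → run G
t=12: L0/L1/L2 = H/BCFD/- → run H
t=13: L0/L1/L2 = H/BCFD/- → run H
t=14: L0/L1/L2 = -/BCFDH/- → run B
t=15: L0/L1/L2 = -/BCFDH/- → run B
t=16: L0/L1/L2 = -/BCFDH/- → run B
t=17: L0/L1/L2 = -/BCFDH/- → run B
t=18: L0/L1/L2 = -/CFDH/B → run C
t=19: L0/L1/L2 = -/FDH/B → run F
t=20: L0/L1/L2 = -/FDH/B → run F
t=21: L0/L1/L2 = -/FDH/B → run F
t=22: L0/L1/L2 = -/FDH/B → run F
t=23: L0/L1/L2 = -/DH/B → run D
t=24: L0/L1/L2 = -/DH/B → run D
t=25: L0/L1/L2 = -/H/B → run H
t=26: L0/L1/L2 = -/H/B → run H
t=27: L0/L1/L2 = -/H/B → run H
t=28: L0/L1/L2 = -/H/B → run H
t=29: L0/L1/L2 = -/-/BH → run B
t=30: L0/L1/L2 = -/-/H → run H
t=31: L0/L1/L2 = -/-/H → run H
t=32: (idle)
t=33: (idle)
t=34: (idle)
t=35: (idle)
t=36: (idle)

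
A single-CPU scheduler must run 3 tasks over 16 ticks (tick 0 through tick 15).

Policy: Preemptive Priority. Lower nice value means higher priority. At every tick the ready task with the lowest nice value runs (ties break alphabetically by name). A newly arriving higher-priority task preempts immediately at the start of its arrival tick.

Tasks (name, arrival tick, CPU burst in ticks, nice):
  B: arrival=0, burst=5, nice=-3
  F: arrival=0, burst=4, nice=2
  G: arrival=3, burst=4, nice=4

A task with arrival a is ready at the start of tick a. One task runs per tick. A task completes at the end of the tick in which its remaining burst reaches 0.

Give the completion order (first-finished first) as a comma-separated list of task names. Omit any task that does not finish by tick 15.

t=0: ready={B,F} → run B
t=1: ready={B,F} → run B
t=2: ready={B,F} → run B
t=3: ready={B,F,G} → run B
t=4: ready={B,F,G} → run B
t=5: ready={F,G} → run F
t=6: ready={F,G} → run F
t=7: ready={F,G} → run F
t=8: ready={F,G} → run F
t=9: ready={G} → run G
t=10: ready={G} → run G
t=11: ready={G} → run G
t=12: ready={G} → run G
t=13: (idle)
t=14: (idle)
t=15: (idle)

completion order = B, F, G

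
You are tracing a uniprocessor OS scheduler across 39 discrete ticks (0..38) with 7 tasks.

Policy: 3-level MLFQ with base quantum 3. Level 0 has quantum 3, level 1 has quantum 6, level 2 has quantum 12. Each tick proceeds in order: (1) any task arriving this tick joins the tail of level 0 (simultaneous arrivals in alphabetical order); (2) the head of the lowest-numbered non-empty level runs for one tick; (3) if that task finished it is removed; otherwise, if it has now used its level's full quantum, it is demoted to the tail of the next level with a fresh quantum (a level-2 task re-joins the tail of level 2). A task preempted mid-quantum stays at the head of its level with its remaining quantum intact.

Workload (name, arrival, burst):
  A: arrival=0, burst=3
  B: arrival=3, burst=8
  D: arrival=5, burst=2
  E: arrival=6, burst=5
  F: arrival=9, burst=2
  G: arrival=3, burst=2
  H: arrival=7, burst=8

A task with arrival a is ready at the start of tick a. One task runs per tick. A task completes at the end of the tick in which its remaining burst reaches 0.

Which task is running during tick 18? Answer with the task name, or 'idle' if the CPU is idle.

running at tick 18 = B

t=0: L0/L1/L2 = A/-/- → run A
t=1: L0/L1/L2 = A/-/- → run A
t=2: L0/L1/L2 = A/-/- → run A
t=3: L0/L1/L2 = BG/-/- → run B
t=4: L0/L1/L2 = BG/-/- → run B
t=5: L0/L1/L2 = BGD/-/- → run B
t=6: L0/L1/L2 = GDE/B/- → run G
t=7: L0/L1/L2 = GDEH/B/- → run G
t=8: L0/L1/L2 = DEH/B/- → run D
t=9: L0/L1/L2 = DEHF/B/- → run D
t=10: L0/L1/L2 = EHF/B/- → run E
t=11: L0/L1/L2 = EHF/B/- → run E
t=12: L0/L1/L2 = EHF/B/- → run E
t=13: L0/L1/L2 = HF/BE/- → run H
t=14: L0/L1/L2 = HF/BE/- → run H
t=15: L0/L1/L2 = HF/BE/- → run H
t=16: L0/L1/L2 = F/BEH/- → run F
t=17: L0/L1/L2 = F/BEH/- → run F
t=18: L0/L1/L2 = -/BEH/- → run B
t=19: L0/L1/L2 = -/BEH/- → run B
t=20: L0/L1/L2 = -/BEH/- → run B
t=21: L0/L1/L2 = -/BEH/- → run B
t=22: L0/L1/L2 = -/BEH/- → run B
t=23: L0/L1/L2 = -/EH/- → run E
t=24: L0/L1/L2 = -/EH/- → run E
t=25: L0/L1/L2 = -/H/- → run H
t=26: L0/L1/L2 = -/H/- → run H
t=27: L0/L1/L2 = -/H/- → run H
t=28: L0/L1/L2 = -/H/- → run H
t=29: L0/L1/L2 = -/H/- → run H
t=30: (idle)
t=31: (idle)
t=32: (idle)
t=33: (idle)
t=34: (idle)
t=35: (idle)
t=36: (idle)
t=37: (idle)
t=38: (idle)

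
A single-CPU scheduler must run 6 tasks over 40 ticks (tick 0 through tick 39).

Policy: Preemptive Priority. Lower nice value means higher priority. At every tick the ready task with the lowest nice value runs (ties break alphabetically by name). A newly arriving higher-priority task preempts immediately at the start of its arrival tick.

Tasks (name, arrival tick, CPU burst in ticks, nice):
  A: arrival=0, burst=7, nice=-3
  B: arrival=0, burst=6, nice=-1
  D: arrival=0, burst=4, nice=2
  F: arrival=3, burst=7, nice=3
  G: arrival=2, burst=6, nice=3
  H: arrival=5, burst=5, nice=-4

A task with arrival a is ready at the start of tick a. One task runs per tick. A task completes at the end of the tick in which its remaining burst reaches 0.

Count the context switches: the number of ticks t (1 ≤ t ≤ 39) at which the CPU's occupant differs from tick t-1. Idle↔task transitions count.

context switches = 7

t=0: ready={A,B,D} → run A
t=1: ready={A,B,D} → run A
t=2: ready={A,B,D,G} → run A
t=3: ready={A,B,D,F,G} → run A
t=4: ready={A,B,D,F,G} → run A
t=5: ready={A,B,D,F,G,H} → run H
t=6: ready={A,B,D,F,G,H} → run H
t=7: ready={A,B,D,F,G,H} → run H
t=8: ready={A,B,D,F,G,H} → run H
t=9: ready={A,B,D,F,G,H} → run H
t=10: ready={A,B,D,F,G} → run A
t=11: ready={A,B,D,F,G} → run A
t=12: ready={B,D,F,G} → run B
t=13: ready={B,D,F,G} → run B
t=14: ready={B,D,F,G} → run B
t=15: ready={B,D,F,G} → run B
t=16: ready={B,D,F,G} → run B
t=17: ready={B,D,F,G} → run B
t=18: ready={D,F,G} → run D
t=19: ready={D,F,G} → run D
t=20: ready={D,F,G} → run D
t=21: ready={D,F,G} → run D
t=22: ready={F,G} → run F
t=23: ready={F,G} → run F
t=24: ready={F,G} → run F
t=25: ready={F,G} → run F
t=26: ready={F,G} → run F
t=27: ready={F,G} → run F
t=28: ready={F,G} → run F
t=29: ready={G} → run G
t=30: ready={G} → run G
t=31: ready={G} → run G
t=32: ready={G} → run G
t=33: ready={G} → run G
t=34: ready={G} → run G
t=35: (idle)
t=36: (idle)
t=37: (idle)
t=38: (idle)
t=39: (idle)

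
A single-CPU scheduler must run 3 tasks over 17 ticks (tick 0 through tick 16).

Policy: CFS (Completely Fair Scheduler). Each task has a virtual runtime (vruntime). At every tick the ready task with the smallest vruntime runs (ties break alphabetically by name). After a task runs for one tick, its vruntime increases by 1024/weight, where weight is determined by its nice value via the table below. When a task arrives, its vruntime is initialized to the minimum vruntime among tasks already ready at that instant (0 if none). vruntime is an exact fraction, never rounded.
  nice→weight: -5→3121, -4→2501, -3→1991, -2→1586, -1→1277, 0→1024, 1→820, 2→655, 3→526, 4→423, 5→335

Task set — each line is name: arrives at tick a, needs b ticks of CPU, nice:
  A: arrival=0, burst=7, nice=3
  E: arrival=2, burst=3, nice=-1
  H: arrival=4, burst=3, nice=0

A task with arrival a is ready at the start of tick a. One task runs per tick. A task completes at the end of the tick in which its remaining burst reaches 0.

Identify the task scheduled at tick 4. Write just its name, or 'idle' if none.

t=0: vr[A=0] → run A
t=1: vr[A=512/263] → run A
t=2: vr[A=1024/263 E=1024/263] → run A
t=3: vr[A=1536/263 E=1024/263] → run E
t=4: vr[A=1536/263 E=1576960/335851 H=1576960/335851] → run E
t=5: vr[A=1536/263 E=1846272/335851 H=1576960/335851] → run H
t=6: vr[A=1536/263 E=1846272/335851 H=1912811/335851] → run E
t=7: vr[A=1536/263 H=1912811/335851] → run H
t=8: vr[A=1536/263 H=2248662/335851] → run A
t=9: vr[A=2048/263 H=2248662/335851] → run H
t=10: vr[A=2048/263] → run A
t=11: vr[A=2560/263] → run A
t=12: vr[A=3072/263] → run A
t=13: (idle)
t=14: (idle)
t=15: (idle)
t=16: (idle)

running at tick 4 = E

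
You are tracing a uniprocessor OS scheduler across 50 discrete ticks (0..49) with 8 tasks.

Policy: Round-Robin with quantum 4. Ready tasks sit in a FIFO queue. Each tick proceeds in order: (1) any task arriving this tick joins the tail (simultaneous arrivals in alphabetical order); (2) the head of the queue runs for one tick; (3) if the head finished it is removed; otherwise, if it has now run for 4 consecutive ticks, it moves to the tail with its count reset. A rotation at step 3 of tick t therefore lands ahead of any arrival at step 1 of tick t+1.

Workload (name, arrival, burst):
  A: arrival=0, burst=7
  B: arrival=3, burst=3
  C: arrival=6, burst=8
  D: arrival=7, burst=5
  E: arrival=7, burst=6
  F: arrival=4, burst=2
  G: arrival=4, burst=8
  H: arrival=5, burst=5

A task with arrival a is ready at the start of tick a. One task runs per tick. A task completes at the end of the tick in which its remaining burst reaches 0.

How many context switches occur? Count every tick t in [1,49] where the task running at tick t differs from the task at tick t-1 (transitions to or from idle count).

t=0: queue=[A] q_used=0 → run A
t=1: queue=[A] q_used=1 → run A
t=2: queue=[A] q_used=2 → run A
t=3: queue=[A,B] q_used=3 → run A
t=4: queue=[B,A,F,G] q_used=0 → run B
t=5: queue=[B,A,F,G,H] q_used=1 → run B
t=6: queue=[B,A,F,G,H,C] q_used=2 → run B
t=7: queue=[A,F,G,H,C,D,E] q_used=0 → run A
t=8: queue=[A,F,G,H,C,D,E] q_used=1 → run A
t=9: queue=[A,F,G,H,C,D,E] q_used=2 → run A
t=10: queue=[F,G,H,C,D,E] q_used=0 → run F
t=11: queue=[F,G,H,C,D,E] q_used=1 → run F
t=12: queue=[G,H,C,D,E] q_used=0 → run G
t=13: queue=[G,H,C,D,E] q_used=1 → run G
t=14: queue=[G,H,C,D,E] q_used=2 → run G
t=15: queue=[G,H,C,D,E] q_used=3 → run G
t=16: queue=[H,C,D,E,G] q_used=0 → run H
t=17: queue=[H,C,D,E,G] q_used=1 → run H
t=18: queue=[H,C,D,E,G] q_used=2 → run H
t=19: queue=[H,C,D,E,G] q_used=3 → run H
t=20: queue=[C,D,E,G,H] q_used=0 → run C
t=21: queue=[C,D,E,G,H] q_used=1 → run C
t=22: queue=[C,D,E,G,H] q_used=2 → run C
t=23: queue=[C,D,E,G,H] q_used=3 → run C
t=24: queue=[D,E,G,H,C] q_used=0 → run D
t=25: queue=[D,E,G,H,C] q_used=1 → run D
t=26: queue=[D,E,G,H,C] q_used=2 → run D
t=27: queue=[D,E,G,H,C] q_used=3 → run D
t=28: queue=[E,G,H,C,D] q_used=0 → run E
t=29: queue=[E,G,H,C,D] q_used=1 → run E
t=30: queue=[E,G,H,C,D] q_used=2 → run E
t=31: queue=[E,G,H,C,D] q_used=3 → run E
t=32: queue=[G,H,C,D,E] q_used=0 → run G
t=33: queue=[G,H,C,D,E] q_used=1 → run G
t=34: queue=[G,H,C,D,E] q_used=2 → run G
t=35: queue=[G,H,C,D,E] q_used=3 → run G
t=36: queue=[H,C,D,E] q_used=0 → run H
t=37: queue=[C,D,E] q_used=0 → run C
t=38: queue=[C,D,E] q_used=1 → run C
t=39: queue=[C,D,E] q_used=2 → run C
t=40: queue=[C,D,E] q_used=3 → run C
t=41: queue=[D,E] q_used=0 → run D
t=42: queue=[E] q_used=0 → run E
t=43: queue=[E] q_used=1 → run E
t=44: (idle)
t=45: (idle)
t=46: (idle)
t=47: (idle)
t=48: (idle)
t=49: (idle)

context switches = 14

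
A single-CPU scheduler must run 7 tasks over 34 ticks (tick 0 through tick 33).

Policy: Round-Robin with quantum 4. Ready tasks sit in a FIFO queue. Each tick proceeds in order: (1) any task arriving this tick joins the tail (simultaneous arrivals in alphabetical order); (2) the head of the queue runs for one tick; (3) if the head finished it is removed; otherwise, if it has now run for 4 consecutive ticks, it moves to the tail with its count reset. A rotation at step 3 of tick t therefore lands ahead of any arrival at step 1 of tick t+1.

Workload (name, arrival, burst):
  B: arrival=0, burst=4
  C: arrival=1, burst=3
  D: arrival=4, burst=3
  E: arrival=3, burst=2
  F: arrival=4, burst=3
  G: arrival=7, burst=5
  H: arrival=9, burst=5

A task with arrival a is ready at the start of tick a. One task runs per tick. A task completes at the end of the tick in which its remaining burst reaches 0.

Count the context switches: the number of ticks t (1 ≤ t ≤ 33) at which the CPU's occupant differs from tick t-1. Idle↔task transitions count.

t=0: queue=[B] q_used=0 → run B
t=1: queue=[B,C] q_used=1 → run B
t=2: queue=[B,C] q_used=2 → run B
t=3: queue=[B,C,E] q_used=3 → run B
t=4: queue=[C,E,D,F] q_used=0 → run C
t=5: queue=[C,E,D,F] q_used=1 → run C
t=6: queue=[C,E,D,F] q_used=2 → run C
t=7: queue=[E,D,F,G] q_used=0 → run E
t=8: queue=[E,D,F,G] q_used=1 → run E
t=9: queue=[D,F,G,H] q_used=0 → run D
t=10: queue=[D,F,G,H] q_used=1 → run D
t=11: queue=[D,F,G,H] q_used=2 → run D
t=12: queue=[F,G,H] q_used=0 → run F
t=13: queue=[F,G,H] q_used=1 → run F
t=14: queue=[F,G,H] q_used=2 → run F
t=15: queue=[G,H] q_used=0 → run G
t=16: queue=[G,H] q_used=1 → run G
t=17: queue=[G,H] q_used=2 → run G
t=18: queue=[G,H] q_used=3 → run G
t=19: queue=[H,G] q_used=0 → run H
t=20: queue=[H,G] q_used=1 → run H
t=21: queue=[H,G] q_used=2 → run H
t=22: queue=[H,G] q_used=3 → run H
t=23: queue=[G,H] q_used=0 → run G
t=24: queue=[H] q_used=0 → run H
t=25: (idle)
t=26: (idle)
t=27: (idle)
t=28: (idle)
t=29: (idle)
t=30: (idle)
t=31: (idle)
t=32: (idle)
t=33: (idle)

context switches = 9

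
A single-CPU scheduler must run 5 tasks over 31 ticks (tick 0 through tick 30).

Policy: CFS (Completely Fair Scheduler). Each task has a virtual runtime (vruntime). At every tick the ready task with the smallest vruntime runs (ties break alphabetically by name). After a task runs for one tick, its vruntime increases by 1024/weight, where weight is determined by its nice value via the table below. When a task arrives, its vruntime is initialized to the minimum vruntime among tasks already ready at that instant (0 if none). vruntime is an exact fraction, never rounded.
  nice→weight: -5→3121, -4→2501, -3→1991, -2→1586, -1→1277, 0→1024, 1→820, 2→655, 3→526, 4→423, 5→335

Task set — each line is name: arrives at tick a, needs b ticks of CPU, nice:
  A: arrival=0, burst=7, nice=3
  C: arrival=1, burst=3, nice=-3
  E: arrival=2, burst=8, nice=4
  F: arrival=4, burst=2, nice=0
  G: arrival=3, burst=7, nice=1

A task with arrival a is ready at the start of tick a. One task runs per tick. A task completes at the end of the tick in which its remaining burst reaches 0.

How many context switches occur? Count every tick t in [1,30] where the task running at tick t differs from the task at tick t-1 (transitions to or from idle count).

context switches = 23

t=0: vr[A=0] → run A
t=1: vr[A=512/263 C=512/263] → run A
t=2: vr[A=1024/263 C=512/263 E=512/263] → run C
t=3: vr[A=1024/263 C=1288704/523633 E=512/263 G=512/263] → run E
t=4: vr[A=1024/263 C=1288704/523633 E=485888/111249 F=512/263 G=512/263] → run F
t=5: vr[A=1024/263 C=1288704/523633 E=485888/111249 F=775/263 G=512/263] → run G
t=6: vr[A=1024/263 C=1288704/523633 E=485888/111249 F=775/263 G=172288/53915] → run C
t=7: vr[A=1024/263 C=1558016/523633 E=485888/111249 F=775/263 G=172288/53915] → run F
t=8: vr[A=1024/263 C=1558016/523633 E=485888/111249 G=172288/53915] → run C
t=9: vr[A=1024/263 E=485888/111249 G=172288/53915] → run G
t=10: vr[A=1024/263 E=485888/111249 G=239616/53915] → run A
t=11: vr[A=1536/263 E=485888/111249 G=239616/53915] → run E
t=12: vr[A=1536/263 E=755200/111249 G=239616/53915] → run G
t=13: vr[A=1536/263 E=755200/111249 G=306944/53915] → run G
t=14: vr[A=1536/263 E=755200/111249 G=374272/53915] → run A
t=15: vr[A=2048/263 E=755200/111249 G=374272/53915] → run E
t=16: vr[A=2048/263 E=341504/37083 G=374272/53915] → run G
t=17: vr[A=2048/263 E=341504/37083 G=88320/10783] → run A
t=18: vr[A=2560/263 E=341504/37083 G=88320/10783] → run G
t=19: vr[A=2560/263 E=341504/37083 G=508928/53915] → run E
t=20: vr[A=2560/263 E=1293824/111249 G=508928/53915] → run G
t=21: vr[A=2560/263 E=1293824/111249] → run A
t=22: vr[A=3072/263 E=1293824/111249] → run E
t=23: vr[A=3072/263 E=1563136/111249] → run A
t=24: vr[E=1563136/111249] → run E
t=25: vr[E=610816/37083] → run E
t=26: vr[E=2101760/111249] → run E
t=27: (idle)
t=28: (idle)
t=29: (idle)
t=30: (idle)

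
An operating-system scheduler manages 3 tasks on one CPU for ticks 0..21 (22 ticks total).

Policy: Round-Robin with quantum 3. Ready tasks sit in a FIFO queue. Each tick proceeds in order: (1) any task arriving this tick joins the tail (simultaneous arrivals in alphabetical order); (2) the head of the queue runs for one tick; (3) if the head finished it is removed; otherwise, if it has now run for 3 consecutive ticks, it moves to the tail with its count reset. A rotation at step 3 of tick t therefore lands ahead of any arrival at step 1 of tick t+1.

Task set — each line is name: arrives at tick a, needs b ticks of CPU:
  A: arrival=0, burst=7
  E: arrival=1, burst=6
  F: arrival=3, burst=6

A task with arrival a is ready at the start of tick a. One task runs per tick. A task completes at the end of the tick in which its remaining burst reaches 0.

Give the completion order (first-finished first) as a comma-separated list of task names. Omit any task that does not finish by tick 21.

t=0: queue=[A] q_used=0 → run A
t=1: queue=[A,E] q_used=1 → run A
t=2: queue=[A,E] q_used=2 → run A
t=3: queue=[E,A,F] q_used=0 → run E
t=4: queue=[E,A,F] q_used=1 → run E
t=5: queue=[E,A,F] q_used=2 → run E
t=6: queue=[A,F,E] q_used=0 → run A
t=7: queue=[A,F,E] q_used=1 → run A
t=8: queue=[A,F,E] q_used=2 → run A
t=9: queue=[F,E,A] q_used=0 → run F
t=10: queue=[F,E,A] q_used=1 → run F
t=11: queue=[F,E,A] q_used=2 → run F
t=12: queue=[E,A,F] q_used=0 → run E
t=13: queue=[E,A,F] q_used=1 → run E
t=14: queue=[E,A,F] q_used=2 → run E
t=15: queue=[A,F] q_used=0 → run A
t=16: queue=[F] q_used=0 → run F
t=17: queue=[F] q_used=1 → run F
t=18: queue=[F] q_used=2 → run F
t=19: (idle)
t=20: (idle)
t=21: (idle)

completion order = E, A, F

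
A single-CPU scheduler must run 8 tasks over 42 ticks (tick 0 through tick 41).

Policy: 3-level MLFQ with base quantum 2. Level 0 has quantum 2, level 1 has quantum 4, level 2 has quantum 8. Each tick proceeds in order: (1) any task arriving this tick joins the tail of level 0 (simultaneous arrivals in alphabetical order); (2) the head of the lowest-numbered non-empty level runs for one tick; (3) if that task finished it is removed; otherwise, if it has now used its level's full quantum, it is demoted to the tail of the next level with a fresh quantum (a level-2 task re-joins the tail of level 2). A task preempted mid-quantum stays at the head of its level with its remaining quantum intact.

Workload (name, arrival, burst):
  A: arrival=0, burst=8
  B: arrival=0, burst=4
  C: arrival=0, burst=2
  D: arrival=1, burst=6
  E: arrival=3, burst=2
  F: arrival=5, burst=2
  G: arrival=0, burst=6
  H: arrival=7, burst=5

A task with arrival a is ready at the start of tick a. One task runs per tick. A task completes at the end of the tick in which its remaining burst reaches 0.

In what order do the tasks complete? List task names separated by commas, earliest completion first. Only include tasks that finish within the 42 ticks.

t=0: L0/L1/L2 = ABCG/-/- → run A
t=1: L0/L1/L2 = ABCGD/-/- → run A
t=2: L0/L1/L2 = BCGD/A/- → run B
t=3: L0/L1/L2 = BCGDE/A/- → run B
t=4: L0/L1/L2 = CGDE/AB/- → run C
t=5: L0/L1/L2 = CGDEF/AB/- → run C
t=6: L0/L1/L2 = GDEF/AB/- → run G
t=7: L0/L1/L2 = GDEFH/AB/- → run G
t=8: L0/L1/L2 = DEFH/ABG/- → run D
t=9: L0/L1/L2 = DEFH/ABG/- → run D
t=10: L0/L1/L2 = EFH/ABGD/- → run E
t=11: L0/L1/L2 = EFH/ABGD/- → run E
t=12: L0/L1/L2 = FH/ABGD/- → run F
t=13: L0/L1/L2 = FH/ABGD/- → run F
t=14: L0/L1/L2 = H/ABGD/- → run H
t=15: L0/L1/L2 = H/ABGD/- → run H
t=16: L0/L1/L2 = -/ABGDH/- → run A
t=17: L0/L1/L2 = -/ABGDH/- → run A
t=18: L0/L1/L2 = -/ABGDH/- → run A
t=19: L0/L1/L2 = -/ABGDH/- → run A
t=20: L0/L1/L2 = -/BGDH/A → run B
t=21: L0/L1/L2 = -/BGDH/A → run B
t=22: L0/L1/L2 = -/GDH/A → run G
t=23: L0/L1/L2 = -/GDH/A → run G
t=24: L0/L1/L2 = -/GDH/A → run G
t=25: L0/L1/L2 = -/GDH/A → run G
t=26: L0/L1/L2 = -/DH/A → run D
t=27: L0/L1/L2 = -/DH/A → run D
t=28: L0/L1/L2 = -/DH/A → run D
t=29: L0/L1/L2 = -/DH/A → run D
t=30: L0/L1/L2 = -/H/A → run H
t=31: L0/L1/L2 = -/H/A → run H
t=32: L0/L1/L2 = -/H/A → run H
t=33: L0/L1/L2 = -/-/A → run A
t=34: L0/L1/L2 = -/-/A → run A
t=35: (idle)
t=36: (idle)
t=37: (idle)
t=38: (idle)
t=39: (idle)
t=40: (idle)
t=41: (idle)

completion order = C, E, F, B, G, D, H, A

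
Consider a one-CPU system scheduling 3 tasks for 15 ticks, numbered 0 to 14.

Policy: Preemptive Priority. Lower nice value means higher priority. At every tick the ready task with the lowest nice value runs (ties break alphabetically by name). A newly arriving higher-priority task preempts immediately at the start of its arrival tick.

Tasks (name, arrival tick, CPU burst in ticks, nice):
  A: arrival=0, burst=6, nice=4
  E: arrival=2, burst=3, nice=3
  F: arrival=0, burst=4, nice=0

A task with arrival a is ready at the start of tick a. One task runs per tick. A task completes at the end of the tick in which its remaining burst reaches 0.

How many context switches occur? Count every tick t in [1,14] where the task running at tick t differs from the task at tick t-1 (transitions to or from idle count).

t=0: ready={A,F} → run F
t=1: ready={A,F} → run F
t=2: ready={A,E,F} → run F
t=3: ready={A,E,F} → run F
t=4: ready={A,E} → run E
t=5: ready={A,E} → run E
t=6: ready={A,E} → run E
t=7: ready={A} → run A
t=8: ready={A} → run A
t=9: ready={A} → run A
t=10: ready={A} → run A
t=11: ready={A} → run A
t=12: ready={A} → run A
t=13: (idle)
t=14: (idle)

context switches = 3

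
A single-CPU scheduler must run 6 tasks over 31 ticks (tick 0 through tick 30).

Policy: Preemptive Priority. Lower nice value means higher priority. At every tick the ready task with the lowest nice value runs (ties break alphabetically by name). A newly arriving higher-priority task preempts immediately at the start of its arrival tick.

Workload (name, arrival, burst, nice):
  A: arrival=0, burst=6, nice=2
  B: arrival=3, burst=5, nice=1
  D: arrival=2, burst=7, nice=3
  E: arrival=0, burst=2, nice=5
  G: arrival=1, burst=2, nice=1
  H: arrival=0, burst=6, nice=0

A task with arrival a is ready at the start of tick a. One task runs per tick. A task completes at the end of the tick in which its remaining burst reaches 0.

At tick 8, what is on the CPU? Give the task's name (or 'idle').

t=0: ready={A,E,H} → run H
t=1: ready={A,E,G,H} → run H
t=2: ready={A,D,E,G,H} → run H
t=3: ready={A,B,D,E,G,H} → run H
t=4: ready={A,B,D,E,G,H} → run H
t=5: ready={A,B,D,E,G,H} → run H
t=6: ready={A,B,D,E,G} → run B
t=7: ready={A,B,D,E,G} → run B
t=8: ready={A,B,D,E,G} → run B
t=9: ready={A,B,D,E,G} → run B
t=10: ready={A,B,D,E,G} → run B
t=11: ready={A,D,E,G} → run G
t=12: ready={A,D,E,G} → run G
t=13: ready={A,D,E} → run A
t=14: ready={A,D,E} → run A
t=15: ready={A,D,E} → run A
t=16: ready={A,D,E} → run A
t=17: ready={A,D,E} → run A
t=18: ready={A,D,E} → run A
t=19: ready={D,E} → run D
t=20: ready={D,E} → run D
t=21: ready={D,E} → run D
t=22: ready={D,E} → run D
t=23: ready={D,E} → run D
t=24: ready={D,E} → run D
t=25: ready={D,E} → run D
t=26: ready={E} → run E
t=27: ready={E} → run E
t=28: (idle)
t=29: (idle)
t=30: (idle)

running at tick 8 = B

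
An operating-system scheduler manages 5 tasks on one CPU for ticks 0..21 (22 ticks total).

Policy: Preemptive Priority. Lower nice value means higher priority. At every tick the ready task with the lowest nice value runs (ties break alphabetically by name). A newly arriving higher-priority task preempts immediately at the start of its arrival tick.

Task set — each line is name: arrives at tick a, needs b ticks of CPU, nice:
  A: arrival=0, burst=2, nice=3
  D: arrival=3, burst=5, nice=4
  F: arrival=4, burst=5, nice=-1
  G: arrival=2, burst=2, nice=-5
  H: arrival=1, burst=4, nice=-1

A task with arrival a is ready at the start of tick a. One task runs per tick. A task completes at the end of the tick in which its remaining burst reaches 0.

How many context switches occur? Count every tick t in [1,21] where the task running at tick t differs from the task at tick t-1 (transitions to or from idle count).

t=0: ready={A} → run A
t=1: ready={A,H} → run H
t=2: ready={A,G,H} → run G
t=3: ready={A,D,G,H} → run G
t=4: ready={A,D,F,H} → run F
t=5: ready={A,D,F,H} → run F
t=6: ready={A,D,F,H} → run F
t=7: ready={A,D,F,H} → run F
t=8: ready={A,D,F,H} → run F
t=9: ready={A,D,H} → run H
t=10: ready={A,D,H} → run H
t=11: ready={A,D,H} → run H
t=12: ready={A,D} → run A
t=13: ready={D} → run D
t=14: ready={D} → run D
t=15: ready={D} → run D
t=16: ready={D} → run D
t=17: ready={D} → run D
t=18: (idle)
t=19: (idle)
t=20: (idle)
t=21: (idle)

context switches = 7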